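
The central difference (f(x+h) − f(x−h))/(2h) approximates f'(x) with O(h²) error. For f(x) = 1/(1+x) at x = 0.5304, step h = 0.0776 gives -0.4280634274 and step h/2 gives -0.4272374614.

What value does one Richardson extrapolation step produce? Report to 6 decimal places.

Leading term ∝ h^2; use weight 4 = 2^2.
Difference of the inputs: -0.4272374614 − (-0.4280634274) = 0.0008259660
Divide by 2^2 − 1 = 3: 0.0008259660/3 = 0.0002753220
R = -0.4272374614 + 0.0002753220 = -0.4269621394
Shift from A(h/2): +0.0002753220.

-0.426962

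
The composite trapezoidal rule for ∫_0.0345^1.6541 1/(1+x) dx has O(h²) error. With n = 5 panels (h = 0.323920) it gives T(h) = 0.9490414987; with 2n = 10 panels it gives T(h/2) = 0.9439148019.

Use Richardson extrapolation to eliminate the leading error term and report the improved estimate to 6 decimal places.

0.942206

Leading term ∝ h^2; use weight 4 = 2^2.
2^2 × A(h/2) = 3.7756592076; minus A(h) gives 2.8266177089.
Extrapolated: 2.8266177089 / 3 = 0.9422059030
Correction |R − A(h/2)| = 1.709e-03; gap |A(h/2) − A(h)| = 5.127e-03.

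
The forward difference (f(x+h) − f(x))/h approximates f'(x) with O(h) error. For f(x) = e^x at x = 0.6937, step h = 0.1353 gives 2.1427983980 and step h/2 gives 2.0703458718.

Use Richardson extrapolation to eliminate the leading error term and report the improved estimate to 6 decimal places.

1.997893

Leading term ∝ h^1; use weight 2 = 2^1.
2 × 2.0703458718 − 2.1427983980 = 1.9978933456
Denominator 2 − 1 = 1.
Extrapolated: 1.9978933456 / 1 = 1.9978933456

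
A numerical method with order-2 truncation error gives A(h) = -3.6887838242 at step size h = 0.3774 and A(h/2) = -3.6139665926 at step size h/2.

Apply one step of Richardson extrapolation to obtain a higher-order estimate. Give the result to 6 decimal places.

Leading term ∝ h^2; use weight 4 = 2^2.
4*(-3.6139665926) − (-3.6887838242) = -10.7670825462
Denominator 4 − 1 = 3.
(4*(-3.6139665926) − (-3.6887838242))/(4 − 1) = -3.5890275154

-3.589028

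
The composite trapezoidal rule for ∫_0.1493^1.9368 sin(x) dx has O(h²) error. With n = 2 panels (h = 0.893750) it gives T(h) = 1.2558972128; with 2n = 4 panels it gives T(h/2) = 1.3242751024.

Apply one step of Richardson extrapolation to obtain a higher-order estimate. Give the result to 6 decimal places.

r = 2, so 2^r = 4.
4·1.3242751024 = 5.2971004096; 5.2971004096 − 1.2558972128 = 4.0412031968
Denominator 4 − 1 = 3.
Extrapolated: 4.0412031968 / 3 = 1.3470677323
Correction |R − A(h/2)| = 2.279e-02; gap |A(h/2) − A(h)| = 6.838e-02.

1.347068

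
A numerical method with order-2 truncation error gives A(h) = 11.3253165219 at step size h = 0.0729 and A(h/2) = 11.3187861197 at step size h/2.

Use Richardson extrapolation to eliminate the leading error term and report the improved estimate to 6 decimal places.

Method order is 2; weight 2^2 = 4.
Difference of the inputs: 11.3187861197 − 11.3253165219 = -0.0065304022
Divide by 2^2 − 1 = 3: (-0.0065304022)/3 = -0.0021768007
R = A(h/2) + (A(h/2) − A(h))/3 = 11.3187861197 − 0.0021768007 = 11.3166093190
Shift from A(h/2): −0.0021768007.

11.316609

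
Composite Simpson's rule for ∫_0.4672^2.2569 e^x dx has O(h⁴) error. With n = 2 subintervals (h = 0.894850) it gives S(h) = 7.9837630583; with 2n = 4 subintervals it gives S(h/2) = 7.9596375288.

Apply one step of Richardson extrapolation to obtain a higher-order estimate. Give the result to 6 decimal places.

7.958029

r = 4, so 2^r = 16.
Numerator 16·A(h/2) − A(h) = 16·7.9596375288 − 7.9837630583 = 119.3704374025
119.3704374025 ÷ 15 = 7.9580291602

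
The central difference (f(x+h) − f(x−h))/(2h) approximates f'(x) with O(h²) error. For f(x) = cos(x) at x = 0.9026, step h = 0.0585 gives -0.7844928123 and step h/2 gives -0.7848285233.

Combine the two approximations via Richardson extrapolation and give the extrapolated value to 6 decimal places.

Error is O(h^2); halving h shrinks it by 2^2 = 4.
4·(-0.7848285233) − (-0.7844928123) = -2.3548212809
Divide by 2^2 − 1 = 3.
Extrapolated: (-2.3548212809) / 3 = -0.7849404270
Shift from A(h/2): −0.0001119037.

-0.784940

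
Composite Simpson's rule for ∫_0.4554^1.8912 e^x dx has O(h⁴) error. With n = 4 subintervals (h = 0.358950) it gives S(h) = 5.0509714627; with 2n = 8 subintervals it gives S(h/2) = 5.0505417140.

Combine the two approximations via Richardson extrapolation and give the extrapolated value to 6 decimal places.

The method has order 4: 2^4 = 16.
A(h/2) − A(h) = 5.0505417140 − 5.0509714627 = -0.0004297487
Divide by 2^4 − 1 = 15: (-0.0004297487)/15 = -0.0000286499
R = 5.0505417140 − 0.0000286499 = 5.0505130641

5.050513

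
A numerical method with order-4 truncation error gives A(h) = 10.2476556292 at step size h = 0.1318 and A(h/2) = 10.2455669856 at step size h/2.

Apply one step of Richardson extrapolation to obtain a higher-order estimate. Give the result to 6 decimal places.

10.245428

With r = 4 the leading error scales as h^4, so the weight is 2^4 = 16.
16 × 10.2455669856 = 163.9290717696; 163.9290717696 − 10.2476556292 = 153.6814161404
Divide by 2^4 − 1 = 15.
R = 153.6814161404/15 = 10.2454277427
Gap between inputs: 2.089e-03; correction applied: −0.0001392429.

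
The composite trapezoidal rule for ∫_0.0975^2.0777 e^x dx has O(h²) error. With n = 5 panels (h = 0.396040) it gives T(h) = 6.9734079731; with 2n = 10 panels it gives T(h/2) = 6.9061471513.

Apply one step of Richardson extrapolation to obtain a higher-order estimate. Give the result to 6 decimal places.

6.883727

The method has order 2: 2^2 = 4.
A(h/2) − A(h) = 6.9061471513 − 6.9734079731 = -0.0672608218
Divide by 2^2 − 1 = 3: (-0.0672608218)/3 = -0.0224202739
R = 6.9061471513 − 0.0224202739 = 6.8837268774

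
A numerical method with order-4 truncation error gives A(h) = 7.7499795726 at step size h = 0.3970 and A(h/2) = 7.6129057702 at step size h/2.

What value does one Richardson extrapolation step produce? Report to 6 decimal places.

7.603768

Error is O(h^4); halving h shrinks it by 2^4 = 16.
Numerator 16×A(h/2) − A(h) = 16×7.6129057702 − 7.7499795726 = 114.0565127506
Denominator 16 − 1 = 15.
R = 114.0565127506/15 = 7.6037675167
Gap between inputs: 1.371e-01; correction applied: −0.0091382535.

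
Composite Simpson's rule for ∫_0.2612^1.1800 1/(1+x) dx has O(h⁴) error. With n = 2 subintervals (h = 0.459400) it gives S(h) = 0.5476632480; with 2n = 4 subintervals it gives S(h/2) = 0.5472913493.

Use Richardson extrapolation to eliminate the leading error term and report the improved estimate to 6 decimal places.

With r = 4 the leading error scales as h^4, so the weight is 2^4 = 16.
Difference of the inputs: 0.5472913493 − 0.5476632480 = -0.0003718987
Correction (A(h/2) − A(h))/(16 − 1) = (-0.0003718987)/15 = -0.0000247932
R = A(h/2) + (A(h/2) − A(h))/15 = 0.5472913493 − 0.0000247932 = 0.5472665561
Gap between inputs: 3.719e-04; correction applied: −0.0000247932.

0.547267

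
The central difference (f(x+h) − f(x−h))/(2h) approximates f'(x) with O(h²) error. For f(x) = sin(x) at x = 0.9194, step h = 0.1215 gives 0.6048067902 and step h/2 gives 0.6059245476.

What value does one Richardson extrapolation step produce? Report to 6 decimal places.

Order 2 gives 2^r = 4 and 2^r − 1 = 3.
4 × 0.6059245476 = 2.4236981904; subtract 0.6048067902 → 1.8188914002
(4 × 0.6059245476 − 0.6048067902)/(4 − 1) = 0.6062971334

0.606297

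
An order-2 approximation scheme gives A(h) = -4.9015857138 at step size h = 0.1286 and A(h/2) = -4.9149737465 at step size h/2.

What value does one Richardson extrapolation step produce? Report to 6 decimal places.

Leading term ∝ h^2; use weight 4 = 2^2.
4×(-4.9149737465) − (-4.9015857138) = -14.7583092722
Denominator 4 − 1 = 3.
So the Richardson estimate is -4.9194364241.

-4.919436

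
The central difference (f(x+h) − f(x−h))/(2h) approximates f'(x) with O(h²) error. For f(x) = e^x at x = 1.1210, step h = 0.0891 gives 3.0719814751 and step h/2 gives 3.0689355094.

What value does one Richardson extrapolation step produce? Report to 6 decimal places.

Leading term ∝ h^2; use weight 4 = 2^2.
Weighted: 12.2757420376 − 3.0719814751 = 9.2037605625
9.2037605625 ÷ 3 = 3.0679201875

3.067920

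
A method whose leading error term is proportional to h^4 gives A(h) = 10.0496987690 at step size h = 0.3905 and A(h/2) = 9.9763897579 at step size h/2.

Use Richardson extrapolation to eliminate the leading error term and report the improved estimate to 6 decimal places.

9.971502

With r = 4 the leading error scales as h^4, so the weight is 2^4 = 16.
16×9.9763897579 = 159.6222361264; subtract 10.0496987690 → 149.5725373574
Denominator 16 − 1 = 15.
(16×9.9763897579 − 10.0496987690)/(16 − 1) = 9.9715024905
Gap between inputs: 7.331e-02; correction applied: −0.0048872674.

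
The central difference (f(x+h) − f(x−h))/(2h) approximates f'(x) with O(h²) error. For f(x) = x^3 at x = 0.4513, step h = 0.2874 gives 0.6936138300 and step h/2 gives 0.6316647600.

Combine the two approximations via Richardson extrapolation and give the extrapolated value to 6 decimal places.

0.611015

Error is O(h^2); halving h shrinks it by 2^2 = 4.
2^2×A(h/2) = 2.5266590400; minus A(h) gives 1.8330452100.
1.8330452100 ÷ 3 = 0.6110150700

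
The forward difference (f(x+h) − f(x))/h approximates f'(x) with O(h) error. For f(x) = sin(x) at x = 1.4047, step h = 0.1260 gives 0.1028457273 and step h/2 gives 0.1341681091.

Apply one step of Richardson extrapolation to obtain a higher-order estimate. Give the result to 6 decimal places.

r = 1: numerator weight 2, denominator 1.
Numerator 2×A(h/2) − A(h) = 2×0.1341681091 − 0.1028457273 = 0.1654904909
Denominator 2 − 1 = 1.
So the Richardson estimate is 0.1654904909.

0.165490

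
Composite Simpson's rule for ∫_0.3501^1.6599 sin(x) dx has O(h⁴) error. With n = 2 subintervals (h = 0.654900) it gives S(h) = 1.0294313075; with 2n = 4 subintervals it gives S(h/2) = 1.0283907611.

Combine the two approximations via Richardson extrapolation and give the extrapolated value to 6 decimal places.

1.028321

With r = 4 the leading error scales as h^4, so the weight is 2^4 = 16.
16 × 1.0283907611 = 16.4542521776; subtract 1.0294313075 → 15.4248208701
Extrapolated: 15.4248208701 / 15 = 1.0283213913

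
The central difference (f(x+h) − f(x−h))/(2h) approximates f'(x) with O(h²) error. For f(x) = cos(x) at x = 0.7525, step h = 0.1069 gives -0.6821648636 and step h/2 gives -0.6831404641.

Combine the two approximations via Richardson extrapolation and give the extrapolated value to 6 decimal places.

-0.683466

r = 2, so 2^r = 4.
2^2*A(h/2) = -2.7325618564; minus A(h) gives -2.0503969928.
Denominator 4 − 1 = 3.
(-2.0503969928) ÷ 3 = -0.6834656643
Gap between inputs: 9.756e-04; correction applied: −0.0003252002.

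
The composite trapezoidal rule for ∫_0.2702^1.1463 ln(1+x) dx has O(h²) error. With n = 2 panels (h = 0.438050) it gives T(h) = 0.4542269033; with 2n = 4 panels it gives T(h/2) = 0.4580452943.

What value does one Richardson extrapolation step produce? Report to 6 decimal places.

Leading term ∝ h^2; use weight 4 = 2^2.
Difference of the inputs: 0.4580452943 − 0.4542269033 = 0.0038183910
Correction (A(h/2) − A(h))/(4 − 1) = 0.0038183910/3 = 0.0012727970
R = A(h/2) + (A(h/2) − A(h))/3 = 0.4580452943 + 0.0012727970 = 0.4593180913

0.459318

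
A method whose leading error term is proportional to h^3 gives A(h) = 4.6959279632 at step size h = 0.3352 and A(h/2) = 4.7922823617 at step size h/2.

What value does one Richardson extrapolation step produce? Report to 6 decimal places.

4.806047

With r = 3 the leading error scales as h^3, so the weight is 2^3 = 8.
8*4.7922823617 = 38.3382588936; subtract 4.6959279632 → 33.6423309304
Denominator 8 − 1 = 7.
Result: 4.8060472758
Correction |R − A(h/2)| = 1.376e-02; gap |A(h/2) − A(h)| = 9.635e-02.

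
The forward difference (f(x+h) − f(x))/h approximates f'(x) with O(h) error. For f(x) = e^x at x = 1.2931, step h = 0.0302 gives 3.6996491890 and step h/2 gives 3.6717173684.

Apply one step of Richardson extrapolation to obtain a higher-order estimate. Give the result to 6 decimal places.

3.643786

The method has order 1: 2^1 = 2.
2 × 3.6717173684 = 7.3434347368; subtract 3.6996491890 → 3.6437855478
Divide by 2^1 − 1 = 1.
Extrapolated: 3.6437855478 / 1 = 3.6437855478
Correction |R − A(h/2)| = 2.793e-02; gap |A(h/2) − A(h)| = 2.793e-02.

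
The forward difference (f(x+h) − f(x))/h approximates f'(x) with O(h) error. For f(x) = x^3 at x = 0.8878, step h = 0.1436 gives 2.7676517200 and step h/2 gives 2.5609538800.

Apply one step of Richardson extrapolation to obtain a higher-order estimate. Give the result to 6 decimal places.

2.354256

r = 1: numerator weight 2, denominator 1.
Numerator 2 × A(h/2) − A(h) = 2 × 2.5609538800 − 2.7676517200 = 2.3542560400
2.3542560400 ÷ 1 = 2.3542560400
Gap between inputs: 2.067e-01; correction applied: −0.2066978400.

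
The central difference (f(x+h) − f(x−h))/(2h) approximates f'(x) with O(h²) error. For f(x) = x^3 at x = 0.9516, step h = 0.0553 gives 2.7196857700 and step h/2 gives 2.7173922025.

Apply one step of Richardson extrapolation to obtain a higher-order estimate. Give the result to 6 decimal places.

r = 2: numerator weight 4, denominator 3.
4*2.7173922025 − 2.7196857700 = 8.1498830400
Denominator 4 − 1 = 3.
So the Richardson estimate is 2.7166276800.

2.716628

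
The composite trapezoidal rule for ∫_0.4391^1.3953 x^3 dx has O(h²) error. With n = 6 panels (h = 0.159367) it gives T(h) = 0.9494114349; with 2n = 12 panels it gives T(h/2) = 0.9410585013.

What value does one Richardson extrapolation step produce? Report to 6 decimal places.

r = 2: numerator weight 4, denominator 3.
2^2·A(h/2) = 3.7642340052; minus A(h) gives 2.8148225703.
(4·0.9410585013 − 0.9494114349)/(4 − 1) = 0.9382741901

0.938274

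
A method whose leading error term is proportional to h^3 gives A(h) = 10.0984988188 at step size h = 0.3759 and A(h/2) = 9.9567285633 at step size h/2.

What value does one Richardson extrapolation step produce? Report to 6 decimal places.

Order 3 gives 2^r = 8 and 2^r − 1 = 7.
8×9.9567285633 = 79.6538285064; subtract 10.0984988188 → 69.5553296876
R = 69.5553296876/7 = 9.9364756697

9.936476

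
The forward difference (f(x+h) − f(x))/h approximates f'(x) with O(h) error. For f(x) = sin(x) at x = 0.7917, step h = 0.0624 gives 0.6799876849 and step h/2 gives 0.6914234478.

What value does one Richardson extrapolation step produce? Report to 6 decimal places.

0.702859

The method has order 1: 2^1 = 2.
Numerator 2·A(h/2) − A(h) = 2·0.6914234478 − 0.6799876849 = 0.7028592107
Denominator 2 − 1 = 1.
Extrapolated: 0.7028592107 / 1 = 0.7028592107
Shift from A(h/2): +0.0114357629.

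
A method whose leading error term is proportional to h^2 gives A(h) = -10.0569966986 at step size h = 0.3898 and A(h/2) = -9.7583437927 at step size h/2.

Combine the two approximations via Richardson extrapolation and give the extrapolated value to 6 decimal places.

r = 2, so 2^r = 4.
4·(-9.7583437927) = -39.0333751708; (-39.0333751708) − (-10.0569966986) = -28.9763784722
R = (-28.9763784722)/3 = -9.6587928241
Gap between inputs: 2.987e-01; correction applied: +0.0995509686.

-9.658793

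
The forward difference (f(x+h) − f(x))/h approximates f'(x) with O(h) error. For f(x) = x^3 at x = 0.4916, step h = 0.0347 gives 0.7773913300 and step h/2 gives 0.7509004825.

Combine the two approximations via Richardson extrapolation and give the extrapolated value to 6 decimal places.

0.724410

Leading term ∝ h^1; use weight 2 = 2^1.
Weighted: 1.5018009650 − 0.7773913300 = 0.7244096350
(2×0.7509004825 − 0.7773913300)/(2 − 1) = 0.7244096350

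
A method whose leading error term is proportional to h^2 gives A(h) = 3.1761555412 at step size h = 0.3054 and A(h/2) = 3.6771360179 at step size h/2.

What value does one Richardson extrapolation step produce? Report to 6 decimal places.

r = 2, so 2^r = 4.
4·3.6771360179 = 14.7085440716; 14.7085440716 − 3.1761555412 = 11.5323885304
11.5323885304 ÷ 3 = 3.8441295101
Gap between inputs: 5.010e-01; correction applied: +0.1669934922.

3.844130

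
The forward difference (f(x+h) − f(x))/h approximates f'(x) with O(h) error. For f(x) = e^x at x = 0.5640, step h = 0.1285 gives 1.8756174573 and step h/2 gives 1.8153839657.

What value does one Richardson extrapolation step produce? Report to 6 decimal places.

1.755150

Leading term ∝ h^1; use weight 2 = 2^1.
Weighted: 3.6307679314 − 1.8756174573 = 1.7551504741
Divide by 2^1 − 1 = 1.
1.7551504741 ÷ 1 = 1.7551504741
Correction |R − A(h/2)| = 6.023e-02; gap |A(h/2) − A(h)| = 6.023e-02.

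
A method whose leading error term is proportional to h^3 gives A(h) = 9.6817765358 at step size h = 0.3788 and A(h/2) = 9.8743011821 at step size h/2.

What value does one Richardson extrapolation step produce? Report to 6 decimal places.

9.901805

Order 3 gives 2^r = 8 and 2^r − 1 = 7.
A(h/2) − A(h) = 9.8743011821 − 9.6817765358 = 0.1925246463
Divide by 2^3 − 1 = 7: 0.1925246463/7 = 0.0275035209
R = 9.8743011821 + 0.0275035209 = 9.9018047030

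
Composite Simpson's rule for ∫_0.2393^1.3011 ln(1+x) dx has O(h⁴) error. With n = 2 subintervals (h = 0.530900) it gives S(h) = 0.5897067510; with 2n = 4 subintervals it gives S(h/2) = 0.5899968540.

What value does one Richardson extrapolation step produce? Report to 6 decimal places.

r = 4, so 2^r = 16.
A(h/2) − A(h) = 0.5899968540 − 0.5897067510 = 0.0002901030
Divide by 2^4 − 1 = 15: 0.0002901030/15 = 0.0000193402
R = A(h/2) + (A(h/2) − A(h))/15 = 0.5899968540 + 0.0000193402 = 0.5900161942
Gap between inputs: 2.901e-04; correction applied: +0.0000193402.

0.590016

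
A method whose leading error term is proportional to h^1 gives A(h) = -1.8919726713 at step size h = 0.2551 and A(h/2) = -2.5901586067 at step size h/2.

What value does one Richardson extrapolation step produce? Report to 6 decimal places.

-3.288345

Order 1 gives 2^r = 2 and 2^r − 1 = 1.
Weighted: (-5.1803172134) − (-1.8919726713) = -3.2883445421
Divide by 2^1 − 1 = 1.
(-3.2883445421) ÷ 1 = -3.2883445421
Shift from A(h/2): −0.6981859354.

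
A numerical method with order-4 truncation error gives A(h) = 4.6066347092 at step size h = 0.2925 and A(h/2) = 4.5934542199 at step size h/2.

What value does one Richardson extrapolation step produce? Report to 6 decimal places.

4.592576

Order 4 gives 2^r = 16 and 2^r − 1 = 15.
Numerator 16*A(h/2) − A(h) = 16*4.5934542199 − 4.6066347092 = 68.8886328092
R = 68.8886328092/15 = 4.5925755206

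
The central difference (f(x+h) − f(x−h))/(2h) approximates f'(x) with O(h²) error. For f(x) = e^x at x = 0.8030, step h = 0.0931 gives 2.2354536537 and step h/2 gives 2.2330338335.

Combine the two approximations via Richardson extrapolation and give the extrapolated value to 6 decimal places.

2.232227

r = 2, so 2^r = 4.
4·2.2330338335 = 8.9321353340; subtract 2.2354536537 → 6.6966816803
6.6966816803 ÷ 3 = 2.2322272268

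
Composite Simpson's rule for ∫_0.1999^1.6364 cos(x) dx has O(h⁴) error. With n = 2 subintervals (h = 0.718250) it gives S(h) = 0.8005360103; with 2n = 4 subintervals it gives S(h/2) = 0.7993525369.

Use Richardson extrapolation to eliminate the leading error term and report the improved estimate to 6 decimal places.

Method order is 4; weight 2^4 = 16.
Numerator 16*A(h/2) − A(h) = 16*0.7993525369 − 0.8005360103 = 11.9891045801
(16*0.7993525369 − 0.8005360103)/(16 − 1) = 0.7992736387
Correction |R − A(h/2)| = 7.890e-05; gap |A(h/2) − A(h)| = 1.183e-03.

0.799274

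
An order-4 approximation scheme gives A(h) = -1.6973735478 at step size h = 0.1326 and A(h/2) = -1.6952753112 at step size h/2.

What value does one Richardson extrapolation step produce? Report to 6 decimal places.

Error is O(h^4); halving h shrinks it by 2^4 = 16.
Numerator 16*A(h/2) − A(h) = 16*(-1.6952753112) − (-1.6973735478) = -25.4270314314
R = (-25.4270314314)/15 = -1.6951354288
Shift from A(h/2): +0.0001398824.

-1.695135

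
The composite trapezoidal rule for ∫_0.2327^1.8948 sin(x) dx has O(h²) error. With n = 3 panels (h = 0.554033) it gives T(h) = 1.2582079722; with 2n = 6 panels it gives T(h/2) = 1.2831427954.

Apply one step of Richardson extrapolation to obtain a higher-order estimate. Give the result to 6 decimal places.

Method order is 2; weight 2^2 = 4.
A(h/2) − A(h) = 1.2831427954 − 1.2582079722 = 0.0249348232
Correction (A(h/2) − A(h))/(4 − 1) = 0.0249348232/3 = 0.0083116077
R = 1.2831427954 + 0.0083116077 = 1.2914544031
Correction |R − A(h/2)| = 8.312e-03; gap |A(h/2) − A(h)| = 2.493e-02.

1.291454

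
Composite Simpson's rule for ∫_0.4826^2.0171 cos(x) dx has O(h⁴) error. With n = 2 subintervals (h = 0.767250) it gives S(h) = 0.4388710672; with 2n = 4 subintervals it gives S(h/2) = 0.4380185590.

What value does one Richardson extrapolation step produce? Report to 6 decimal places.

0.437962

Leading term ∝ h^4; use weight 16 = 2^4.
2^4×A(h/2) = 7.0082969440; minus A(h) gives 6.5694258768.
Extrapolated: 6.5694258768 / 15 = 0.4379617251
Shift from A(h/2): −0.0000568339.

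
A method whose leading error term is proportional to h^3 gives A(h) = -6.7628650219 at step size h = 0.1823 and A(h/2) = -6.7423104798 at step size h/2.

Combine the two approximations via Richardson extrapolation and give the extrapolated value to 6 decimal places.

Leading term ∝ h^3; use weight 8 = 2^3.
Top: 8(-6.7423104798) − (-6.7628650219) = -47.1756188165
R = (-47.1756188165)/7 = -6.7393741166
Gap between inputs: 2.055e-02; correction applied: +0.0029363632.

-6.739374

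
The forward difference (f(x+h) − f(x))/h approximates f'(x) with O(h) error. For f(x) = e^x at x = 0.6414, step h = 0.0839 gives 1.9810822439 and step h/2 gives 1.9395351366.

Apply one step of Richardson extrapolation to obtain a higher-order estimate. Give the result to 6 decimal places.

1.897988

r = 1, so 2^r = 2.
2×1.9395351366 − 1.9810822439 = 1.8979880293
Denominator 2 − 1 = 1.
(2×1.9395351366 − 1.9810822439)/(2 − 1) = 1.8979880293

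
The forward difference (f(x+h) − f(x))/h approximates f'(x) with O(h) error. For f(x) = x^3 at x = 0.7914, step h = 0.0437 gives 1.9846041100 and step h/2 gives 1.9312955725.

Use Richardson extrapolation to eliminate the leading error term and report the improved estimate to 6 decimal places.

1.877987

Leading term ∝ h^1; use weight 2 = 2^1.
Top: 2(1.9312955725) − (1.9846041100) = 1.8779870350
R = 1.8779870350/1 = 1.8779870350
Correction |R − A(h/2)| = 5.331e-02; gap |A(h/2) − A(h)| = 5.331e-02.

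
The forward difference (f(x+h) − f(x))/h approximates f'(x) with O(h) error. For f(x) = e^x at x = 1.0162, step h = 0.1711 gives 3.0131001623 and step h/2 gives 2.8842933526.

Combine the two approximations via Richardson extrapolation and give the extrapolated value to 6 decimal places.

2.755487

r = 1, so 2^r = 2.
Weighted: 5.7685867052 − 3.0131001623 = 2.7554865429
R = 2.7554865429/1 = 2.7554865429
Shift from A(h/2): −0.1288068097.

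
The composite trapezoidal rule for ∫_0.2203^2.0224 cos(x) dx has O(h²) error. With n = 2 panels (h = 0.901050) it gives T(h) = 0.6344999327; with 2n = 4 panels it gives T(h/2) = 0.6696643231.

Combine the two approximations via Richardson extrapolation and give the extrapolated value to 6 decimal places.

With r = 2 the leading error scales as h^2, so the weight is 2^2 = 4.
Weighted: 2.6786572924 − 0.6344999327 = 2.0441573597
Denominator 4 − 1 = 3.
2.0441573597 ÷ 3 = 0.6813857866
Gap between inputs: 3.516e-02; correction applied: +0.0117214635.

0.681386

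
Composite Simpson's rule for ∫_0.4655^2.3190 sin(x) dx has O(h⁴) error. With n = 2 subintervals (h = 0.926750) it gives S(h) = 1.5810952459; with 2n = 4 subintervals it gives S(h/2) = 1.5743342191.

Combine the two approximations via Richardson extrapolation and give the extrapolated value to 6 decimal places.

1.573883

r = 4: numerator weight 16, denominator 15.
Weighted: 25.1893475056 − 1.5810952459 = 23.6082522597
(16 × 1.5743342191 − 1.5810952459)/(16 − 1) = 1.5738834840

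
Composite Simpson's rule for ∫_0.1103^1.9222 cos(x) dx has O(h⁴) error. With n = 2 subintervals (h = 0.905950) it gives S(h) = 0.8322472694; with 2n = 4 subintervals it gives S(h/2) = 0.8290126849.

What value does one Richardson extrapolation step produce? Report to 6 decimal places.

0.828797

With r = 4 the leading error scales as h^4, so the weight is 2^4 = 16.
Weighted: 13.2642029584 − 0.8322472694 = 12.4319556890
Divide by 2^4 − 1 = 15.
Extrapolated: 12.4319556890 / 15 = 0.8287970459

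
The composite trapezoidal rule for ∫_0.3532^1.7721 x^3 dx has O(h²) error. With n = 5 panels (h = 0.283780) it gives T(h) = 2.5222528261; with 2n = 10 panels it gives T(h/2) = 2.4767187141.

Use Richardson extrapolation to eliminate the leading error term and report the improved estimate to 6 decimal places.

r = 2, so 2^r = 4.
4*2.4767187141 = 9.9068748564; 9.9068748564 − 2.5222528261 = 7.3846220303
(4*2.4767187141 − 2.5222528261)/(4 − 1) = 2.4615406768
Shift from A(h/2): −0.0151780373.

2.461541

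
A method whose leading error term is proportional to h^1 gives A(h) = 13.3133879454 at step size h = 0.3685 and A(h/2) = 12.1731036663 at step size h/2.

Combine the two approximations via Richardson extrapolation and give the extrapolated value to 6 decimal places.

Order 1 gives 2^r = 2 and 2^r − 1 = 1.
Difference of the inputs: 12.1731036663 − 13.3133879454 = -1.1402842791
Correction (A(h/2) − A(h))/(2 − 1) = (-1.1402842791)/1 = -1.1402842791
R = 12.1731036663 − 1.1402842791 = 11.0328193872
Correction |R − A(h/2)| = 1.140e+00; gap |A(h/2) − A(h)| = 1.140e+00.

11.032819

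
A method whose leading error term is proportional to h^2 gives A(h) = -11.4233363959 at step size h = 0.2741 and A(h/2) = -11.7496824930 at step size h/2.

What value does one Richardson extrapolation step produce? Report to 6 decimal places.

-11.858465

Leading term ∝ h^2; use weight 4 = 2^2.
2^2×A(h/2) = -46.9987299720; minus A(h) gives -35.5753935761.
Extrapolated: (-35.5753935761) / 3 = -11.8584645254
Correction |R − A(h/2)| = 1.088e-01; gap |A(h/2) − A(h)| = 3.263e-01.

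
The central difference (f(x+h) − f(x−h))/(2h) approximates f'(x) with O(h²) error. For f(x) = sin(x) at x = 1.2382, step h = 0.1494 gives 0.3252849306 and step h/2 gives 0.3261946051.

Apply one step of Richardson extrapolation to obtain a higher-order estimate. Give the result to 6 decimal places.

0.326498

r = 2: numerator weight 4, denominator 3.
Numerator 4·A(h/2) − A(h) = 4·0.3261946051 − 0.3252849306 = 0.9794934898
R = 0.9794934898/3 = 0.3264978299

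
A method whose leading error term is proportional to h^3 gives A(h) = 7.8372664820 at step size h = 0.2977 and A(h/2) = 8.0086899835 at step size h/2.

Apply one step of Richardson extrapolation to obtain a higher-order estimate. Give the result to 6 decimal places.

8.033179

Method order is 3; weight 2^3 = 8.
Top: 8(8.0086899835) − (7.8372664820) = 56.2322533860
Denominator 8 − 1 = 7.
So the Richardson estimate is 8.0331790551.
Shift from A(h/2): +0.0244890716.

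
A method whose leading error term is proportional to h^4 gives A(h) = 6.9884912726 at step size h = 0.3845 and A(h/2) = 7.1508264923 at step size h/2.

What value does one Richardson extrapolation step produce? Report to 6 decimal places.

7.161649

Order 4 gives 2^r = 16 and 2^r − 1 = 15.
2^4×A(h/2) = 114.4132238768; minus A(h) gives 107.4247326042.
Extrapolated: 107.4247326042 / 15 = 7.1616488403
Shift from A(h/2): +0.0108223480.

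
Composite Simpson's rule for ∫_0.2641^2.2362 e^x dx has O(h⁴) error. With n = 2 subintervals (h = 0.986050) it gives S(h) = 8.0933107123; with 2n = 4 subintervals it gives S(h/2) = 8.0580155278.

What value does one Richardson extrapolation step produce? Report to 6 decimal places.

r = 4, so 2^r = 16.
16·8.0580155278 = 128.9282484448; 128.9282484448 − 8.0933107123 = 120.8349377325
R = 120.8349377325/15 = 8.0556625155
Shift from A(h/2): −0.0023530123.

8.055663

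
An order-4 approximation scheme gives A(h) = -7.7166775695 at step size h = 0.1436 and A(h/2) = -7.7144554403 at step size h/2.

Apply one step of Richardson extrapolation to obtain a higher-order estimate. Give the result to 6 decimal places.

-7.714307

With r = 4 the leading error scales as h^4, so the weight is 2^4 = 16.
16·(-7.7144554403) = -123.4312870448; subtract (-7.7166775695) → -115.7146094753
Divide by 2^4 − 1 = 15.
So the Richardson estimate is -7.7143072984.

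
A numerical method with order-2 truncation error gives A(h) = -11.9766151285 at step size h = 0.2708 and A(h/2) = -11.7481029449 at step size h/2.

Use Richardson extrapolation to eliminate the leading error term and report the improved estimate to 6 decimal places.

r = 2, so 2^r = 4.
Difference of the inputs: -11.7481029449 − (-11.9766151285) = 0.2285121836
Divide by 2^2 − 1 = 3: 0.2285121836/3 = 0.0761707279
R = -11.7481029449 + 0.0761707279 = -11.6719322170

-11.671932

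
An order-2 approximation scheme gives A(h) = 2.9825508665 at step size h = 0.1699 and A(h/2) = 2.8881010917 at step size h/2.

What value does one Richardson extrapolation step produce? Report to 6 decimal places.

r = 2: numerator weight 4, denominator 3.
Numerator 4 × A(h/2) − A(h) = 4 × 2.8881010917 − 2.9825508665 = 8.5698535003
Denominator 4 − 1 = 3.
So the Richardson estimate is 2.8566178334.

2.856618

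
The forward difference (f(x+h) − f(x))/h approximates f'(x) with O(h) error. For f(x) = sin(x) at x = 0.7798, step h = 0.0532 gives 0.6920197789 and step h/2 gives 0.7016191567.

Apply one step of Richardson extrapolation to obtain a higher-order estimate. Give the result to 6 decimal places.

Order 1 gives 2^r = 2 and 2^r − 1 = 1.
Top: 2(0.7016191567) − (0.6920197789) = 0.7112185345
Divide by 2^1 − 1 = 1.
R = 0.7112185345/1 = 0.7112185345

0.711219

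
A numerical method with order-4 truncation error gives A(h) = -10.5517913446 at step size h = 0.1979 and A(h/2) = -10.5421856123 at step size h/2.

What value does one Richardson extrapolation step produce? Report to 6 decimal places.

-10.541545

r = 4: numerator weight 16, denominator 15.
2^4 × A(h/2) = -168.6749697968; minus A(h) gives -158.1231784522.
Divide by 2^4 − 1 = 15.
Extrapolated: (-158.1231784522) / 15 = -10.5415452301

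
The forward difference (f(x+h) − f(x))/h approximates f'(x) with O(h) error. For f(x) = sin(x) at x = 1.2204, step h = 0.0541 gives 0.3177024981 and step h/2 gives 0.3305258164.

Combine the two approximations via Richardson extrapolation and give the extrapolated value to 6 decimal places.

0.343349

Leading term ∝ h^1; use weight 2 = 2^1.
Numerator 2·A(h/2) − A(h) = 2·0.3305258164 − 0.3177024981 = 0.3433491347
Divide by 2^1 − 1 = 1.
So the Richardson estimate is 0.3433491347.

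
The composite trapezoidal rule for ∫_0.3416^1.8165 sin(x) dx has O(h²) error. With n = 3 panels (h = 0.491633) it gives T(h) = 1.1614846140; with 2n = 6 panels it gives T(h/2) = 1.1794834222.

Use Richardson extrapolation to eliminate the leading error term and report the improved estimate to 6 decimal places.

r = 2, so 2^r = 4.
Weighted: 4.7179336888 − 1.1614846140 = 3.5564490748
3.5564490748 ÷ 3 = 1.1854830249
Gap between inputs: 1.800e-02; correction applied: +0.0059996027.

1.185483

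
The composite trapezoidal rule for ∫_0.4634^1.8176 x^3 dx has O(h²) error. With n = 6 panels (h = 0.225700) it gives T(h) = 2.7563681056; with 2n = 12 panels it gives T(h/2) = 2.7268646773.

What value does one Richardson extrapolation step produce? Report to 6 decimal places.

The method has order 2: 2^2 = 4.
Top: 4(2.7268646773) − (2.7563681056) = 8.1510906036
8.1510906036 ÷ 3 = 2.7170302012

2.717030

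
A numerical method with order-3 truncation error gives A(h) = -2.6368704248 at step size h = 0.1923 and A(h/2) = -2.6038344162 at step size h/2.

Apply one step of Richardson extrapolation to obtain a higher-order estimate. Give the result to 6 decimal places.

-2.599115

The method has order 3: 2^3 = 8.
Top: 8(-2.6038344162) − (-2.6368704248) = -18.1938049048
R = (-18.1938049048)/7 = -2.5991149864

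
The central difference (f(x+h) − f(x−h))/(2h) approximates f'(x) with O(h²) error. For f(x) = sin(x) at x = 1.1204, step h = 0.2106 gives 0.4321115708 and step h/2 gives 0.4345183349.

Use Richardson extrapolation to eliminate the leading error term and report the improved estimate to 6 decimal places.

r = 2: numerator weight 4, denominator 3.
Numerator 4×A(h/2) − A(h) = 4×0.4345183349 − 0.4321115708 = 1.3059617688
1.3059617688 ÷ 3 = 0.4353205896

0.435321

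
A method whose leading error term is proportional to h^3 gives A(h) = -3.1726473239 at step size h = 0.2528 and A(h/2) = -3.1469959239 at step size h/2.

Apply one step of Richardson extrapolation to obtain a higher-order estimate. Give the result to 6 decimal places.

Error is O(h^3); halving h shrinks it by 2^3 = 8.
Top: 8(-3.1469959239) − (-3.1726473239) = -22.0033200673
(-22.0033200673) ÷ 7 = -3.1433314382
Correction |R − A(h/2)| = 3.664e-03; gap |A(h/2) − A(h)| = 2.565e-02.

-3.143331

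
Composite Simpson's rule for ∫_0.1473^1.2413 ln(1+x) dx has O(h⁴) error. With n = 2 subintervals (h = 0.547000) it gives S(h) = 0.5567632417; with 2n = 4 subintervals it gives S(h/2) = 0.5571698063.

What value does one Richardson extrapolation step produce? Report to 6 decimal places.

0.557197

r = 4: numerator weight 16, denominator 15.
Top: 16(0.5571698063) − (0.5567632417) = 8.3579536591
Extrapolated: 8.3579536591 / 15 = 0.5571969106
Correction |R − A(h/2)| = 2.710e-05; gap |A(h/2) − A(h)| = 4.066e-04.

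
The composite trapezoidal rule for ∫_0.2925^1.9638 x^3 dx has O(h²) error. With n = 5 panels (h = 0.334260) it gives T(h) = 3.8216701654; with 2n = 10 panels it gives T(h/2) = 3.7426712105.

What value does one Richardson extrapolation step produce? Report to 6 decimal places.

3.716338

The method has order 2: 2^2 = 4.
2^2×A(h/2) = 14.9706848420; minus A(h) gives 11.1490146766.
Denominator 4 − 1 = 3.
So the Richardson estimate is 3.7163382255.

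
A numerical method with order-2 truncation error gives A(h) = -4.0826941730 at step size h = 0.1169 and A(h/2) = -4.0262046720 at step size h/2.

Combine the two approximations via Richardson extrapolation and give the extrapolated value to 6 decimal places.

-4.007375

With r = 2 the leading error scales as h^2, so the weight is 2^2 = 4.
A(h/2) − A(h) = -4.0262046720 − (-4.0826941730) = 0.0564895010
Correction (A(h/2) − A(h))/(4 − 1) = 0.0564895010/3 = 0.0188298337
R = -4.0262046720 + 0.0188298337 = -4.0073748383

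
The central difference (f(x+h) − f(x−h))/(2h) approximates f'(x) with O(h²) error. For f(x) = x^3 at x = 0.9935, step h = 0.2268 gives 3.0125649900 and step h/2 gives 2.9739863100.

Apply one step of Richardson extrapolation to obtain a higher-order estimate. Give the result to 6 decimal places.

2.961127

The method has order 2: 2^2 = 4.
Difference of the inputs: 2.9739863100 − 3.0125649900 = -0.0385786800
Divide by 2^2 − 1 = 3: (-0.0385786800)/3 = -0.0128595600
R = 2.9739863100 − 0.0128595600 = 2.9611267500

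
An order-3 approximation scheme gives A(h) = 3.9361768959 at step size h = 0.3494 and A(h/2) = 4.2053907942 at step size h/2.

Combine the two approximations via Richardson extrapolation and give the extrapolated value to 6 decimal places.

4.243850

With r = 3 the leading error scales as h^3, so the weight is 2^3 = 8.
8*4.2053907942 − 3.9361768959 = 29.7069494577
Divide by 2^3 − 1 = 7.
29.7069494577 ÷ 7 = 4.2438499225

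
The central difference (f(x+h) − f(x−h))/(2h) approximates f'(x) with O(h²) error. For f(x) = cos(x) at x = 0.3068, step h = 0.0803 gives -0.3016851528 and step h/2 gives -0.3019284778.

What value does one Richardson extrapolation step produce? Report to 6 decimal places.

Error is O(h^2); halving h shrinks it by 2^2 = 4.
Numerator 4 × A(h/2) − A(h) = 4 × (-0.3019284778) − (-0.3016851528) = -0.9060287584
Divide by 2^2 − 1 = 3.
(-0.9060287584) ÷ 3 = -0.3020095861

-0.302010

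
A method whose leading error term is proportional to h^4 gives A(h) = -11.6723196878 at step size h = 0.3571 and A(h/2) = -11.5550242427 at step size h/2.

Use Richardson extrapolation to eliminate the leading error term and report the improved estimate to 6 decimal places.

-11.547205

The method has order 4: 2^4 = 16.
16*(-11.5550242427) − (-11.6723196878) = -173.2080681954
(16*(-11.5550242427) − (-11.6723196878))/(16 − 1) = -11.5472045464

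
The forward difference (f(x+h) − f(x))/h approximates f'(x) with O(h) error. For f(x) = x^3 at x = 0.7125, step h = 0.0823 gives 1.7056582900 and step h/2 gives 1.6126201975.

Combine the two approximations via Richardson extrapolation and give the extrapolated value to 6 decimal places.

1.519582

Leading term ∝ h^1; use weight 2 = 2^1.
Top: 2(1.6126201975) − (1.7056582900) = 1.5195821050
Divide by 2^1 − 1 = 1.
Extrapolated: 1.5195821050 / 1 = 1.5195821050
Shift from A(h/2): −0.0930380925.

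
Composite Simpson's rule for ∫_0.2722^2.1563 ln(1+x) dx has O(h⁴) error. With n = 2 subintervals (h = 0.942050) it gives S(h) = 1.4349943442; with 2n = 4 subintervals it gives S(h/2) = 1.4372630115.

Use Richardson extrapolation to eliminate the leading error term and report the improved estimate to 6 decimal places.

Leading term ∝ h^4; use weight 16 = 2^4.
16·1.4372630115 − 1.4349943442 = 21.5612138398
21.5612138398 ÷ 15 = 1.4374142560

1.437414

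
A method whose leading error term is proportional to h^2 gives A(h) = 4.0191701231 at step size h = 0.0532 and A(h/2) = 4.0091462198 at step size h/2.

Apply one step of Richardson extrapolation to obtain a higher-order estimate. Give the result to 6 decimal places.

r = 2, so 2^r = 4.
Top: 4(4.0091462198) − (4.0191701231) = 12.0174147561
12.0174147561 ÷ 3 = 4.0058049187
Gap between inputs: 1.002e-02; correction applied: −0.0033413011.

4.005805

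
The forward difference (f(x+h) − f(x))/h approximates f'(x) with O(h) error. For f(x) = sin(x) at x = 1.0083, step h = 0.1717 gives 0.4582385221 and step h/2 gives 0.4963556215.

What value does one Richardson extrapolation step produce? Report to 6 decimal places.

0.534473

r = 1, so 2^r = 2.
Top: 2(0.4963556215) − (0.4582385221) = 0.5344727209
Divide by 2^1 − 1 = 1.
0.5344727209 ÷ 1 = 0.5344727209
Correction |R − A(h/2)| = 3.812e-02; gap |A(h/2) − A(h)| = 3.812e-02.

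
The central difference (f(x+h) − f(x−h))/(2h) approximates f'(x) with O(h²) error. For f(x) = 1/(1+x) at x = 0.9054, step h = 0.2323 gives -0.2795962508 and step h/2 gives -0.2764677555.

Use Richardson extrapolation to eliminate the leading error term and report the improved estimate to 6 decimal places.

Order 2 gives 2^r = 4 and 2^r − 1 = 3.
4×(-0.2764677555) = -1.1058710220; subtract (-0.2795962508) → -0.8262747712
Extrapolated: (-0.8262747712) / 3 = -0.2754249237

-0.275425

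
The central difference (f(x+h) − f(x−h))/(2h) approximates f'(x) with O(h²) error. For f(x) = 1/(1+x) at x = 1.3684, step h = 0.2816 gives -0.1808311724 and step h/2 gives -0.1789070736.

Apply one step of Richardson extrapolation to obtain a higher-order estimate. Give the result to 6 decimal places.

-0.178266

Method order is 2; weight 2^2 = 4.
Weighted: (-0.7156282944) − (-0.1808311724) = -0.5347971220
Denominator 4 − 1 = 3.
(4*(-0.1789070736) − (-0.1808311724))/(4 − 1) = -0.1782657073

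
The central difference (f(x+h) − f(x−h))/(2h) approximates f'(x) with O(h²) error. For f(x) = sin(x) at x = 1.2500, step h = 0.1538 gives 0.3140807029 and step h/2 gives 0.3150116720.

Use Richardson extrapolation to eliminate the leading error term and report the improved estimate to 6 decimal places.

0.315322

The method has order 2: 2^2 = 4.
4 × 0.3150116720 − 0.3140807029 = 0.9459659851
R = 0.9459659851/3 = 0.3153219950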